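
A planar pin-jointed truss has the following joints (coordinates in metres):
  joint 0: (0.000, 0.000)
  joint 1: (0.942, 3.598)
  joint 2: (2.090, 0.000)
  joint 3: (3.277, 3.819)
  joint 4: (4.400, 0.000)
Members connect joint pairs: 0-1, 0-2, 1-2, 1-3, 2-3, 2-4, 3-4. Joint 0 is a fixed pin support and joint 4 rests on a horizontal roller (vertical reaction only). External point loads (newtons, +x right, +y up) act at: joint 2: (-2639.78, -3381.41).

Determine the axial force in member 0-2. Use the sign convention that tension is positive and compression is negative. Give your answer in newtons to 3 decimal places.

N=5 nodes, M=7 members, R=3 reactions → 2N=10, M+R=10
member 0 (0-1): L=3.7193, (cx,cy)=(0.2533,0.9674)
member 1 (0-2): L=2.0900, (cx,cy)=(1.0000,0.0000)
member 2 (1-2): L=3.7767, (cx,cy)=(0.3040,-0.9527)
member 3 (1-3): L=2.3454, (cx,cy)=(0.9956,0.0942)
member 4 (2-3): L=3.9992, (cx,cy)=(0.2968,0.9549)
member 5 (2-4): L=2.3100, (cx,cy)=(1.0000,0.0000)
member 6 (3-4): L=3.9807, (cx,cy)=(0.2821,-0.9594)
solve A·x = −loads:
  F[0-1] = -1835.0743 N (compression)
  F[0-2] = -2175.0006 N (compression)
  F[1-2] = +1763.9691 N (tension)
  F[1-3] = -1005.4440 N (compression)
  F[2-3] = +1781.1731 N (tension)
  F[2-4] = +472.3039 N (tension)
  F[3-4] = -1674.1721 N (compression)
  Rx@0 = +2639.7800 N
  Ry@0 = +1775.2403 N
  Ry@4 = +1606.1697 N

-2175.001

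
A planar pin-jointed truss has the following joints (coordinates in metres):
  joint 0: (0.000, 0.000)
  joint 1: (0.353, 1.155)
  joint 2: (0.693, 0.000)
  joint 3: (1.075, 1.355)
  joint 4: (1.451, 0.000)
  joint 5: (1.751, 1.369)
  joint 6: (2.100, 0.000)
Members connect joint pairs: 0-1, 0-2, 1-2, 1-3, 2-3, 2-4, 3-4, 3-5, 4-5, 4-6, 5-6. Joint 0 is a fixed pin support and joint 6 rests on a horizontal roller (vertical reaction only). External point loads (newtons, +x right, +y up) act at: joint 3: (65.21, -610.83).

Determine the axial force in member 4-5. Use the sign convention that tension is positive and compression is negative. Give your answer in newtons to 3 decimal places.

366.763

N=7 nodes, M=11 members, R=3 reactions → 2N=14, M+R=14
member 0 (0-1): L=1.2077, (cx,cy)=(0.2923,0.9563)
member 1 (0-2): L=0.6930, (cx,cy)=(1.0000,0.0000)
member 2 (1-2): L=1.2040, (cx,cy)=(0.2824,-0.9593)
member 3 (1-3): L=0.7492, (cx,cy)=(0.9637,0.2670)
member 4 (2-3): L=1.4078, (cx,cy)=(0.2713,0.9625)
member 5 (2-4): L=0.7580, (cx,cy)=(1.0000,0.0000)
member 6 (3-4): L=1.4062, (cx,cy)=(0.2674,-0.9636)
member 7 (3-5): L=0.6761, (cx,cy)=(0.9998,0.0207)
member 8 (4-5): L=1.4015, (cx,cy)=(0.2141,0.9768)
member 9 (4-6): L=0.6490, (cx,cy)=(1.0000,0.0000)
member 10 (5-6): L=1.4128, (cx,cy)=(0.2470,-0.9690)
solve A·x = −loads:
  F[0-1] = -267.7597 N (compression)
  F[0-2] = +143.4712 N (tension)
  F[1-2] = +225.9111 N (tension)
  F[1-3] = -147.4061 N (compression)
  F[2-3] = -225.1639 N (compression)
  F[2-4] = +268.3630 N (tension)
  F[3-4] = -371.7992 N (compression)
  F[3-5] = -168.9849 N (compression)
  F[4-5] = +366.7630 N (tension)
  F[4-6] = +90.4399 N (tension)
  F[5-6] = -366.1093 N (compression)
  Rx@0 = -65.2100 N
  Ry@0 = +256.0672 N
  Ry@6 = +354.7628 N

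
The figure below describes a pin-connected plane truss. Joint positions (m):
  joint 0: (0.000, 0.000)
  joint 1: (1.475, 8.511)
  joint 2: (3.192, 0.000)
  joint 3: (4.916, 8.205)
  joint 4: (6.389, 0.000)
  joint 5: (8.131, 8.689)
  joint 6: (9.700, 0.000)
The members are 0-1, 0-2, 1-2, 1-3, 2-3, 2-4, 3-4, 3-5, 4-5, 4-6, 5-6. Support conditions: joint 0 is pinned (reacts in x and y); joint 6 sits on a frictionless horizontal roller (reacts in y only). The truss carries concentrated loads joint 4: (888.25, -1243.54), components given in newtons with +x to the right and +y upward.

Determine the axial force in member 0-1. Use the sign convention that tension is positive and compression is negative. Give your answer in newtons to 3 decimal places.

-430.797

N=7 nodes, M=11 members, R=3 reactions → 2N=14, M+R=14
member 0 (0-1): L=8.6379, (cx,cy)=(0.1708,0.9853)
member 1 (0-2): L=3.1920, (cx,cy)=(1.0000,0.0000)
member 2 (1-2): L=8.6825, (cx,cy)=(0.1978,-0.9803)
member 3 (1-3): L=3.4546, (cx,cy)=(0.9961,-0.0886)
member 4 (2-3): L=8.3842, (cx,cy)=(0.2056,0.9786)
member 5 (2-4): L=3.1970, (cx,cy)=(1.0000,0.0000)
member 6 (3-4): L=8.3362, (cx,cy)=(0.1767,-0.9843)
member 7 (3-5): L=3.2512, (cx,cy)=(0.9889,0.1489)
member 8 (4-5): L=8.8619, (cx,cy)=(0.1966,0.9805)
member 9 (4-6): L=3.3110, (cx,cy)=(1.0000,0.0000)
member 10 (5-6): L=8.8295, (cx,cy)=(0.1777,-0.9841)
solve A·x = −loads:
  F[0-1] = -430.7975 N (compression)
  F[0-2] = +961.8129 N (tension)
  F[1-2] = +447.7276 N (tension)
  F[1-3] = -162.7429 N (compression)
  F[2-3] = -448.4691 N (compression)
  F[2-4] = +1142.5700 N (tension)
  F[3-4] = +382.0326 N (tension)
  F[3-5] = -325.4515 N (compression)
  F[4-5] = +884.7813 N (tension)
  F[4-6] = +147.9020 N (tension)
  F[5-6] = -832.3163 N (compression)
  Rx@0 = -888.2500 N
  Ry@0 = +424.4702 N
  Ry@6 = +819.0698 N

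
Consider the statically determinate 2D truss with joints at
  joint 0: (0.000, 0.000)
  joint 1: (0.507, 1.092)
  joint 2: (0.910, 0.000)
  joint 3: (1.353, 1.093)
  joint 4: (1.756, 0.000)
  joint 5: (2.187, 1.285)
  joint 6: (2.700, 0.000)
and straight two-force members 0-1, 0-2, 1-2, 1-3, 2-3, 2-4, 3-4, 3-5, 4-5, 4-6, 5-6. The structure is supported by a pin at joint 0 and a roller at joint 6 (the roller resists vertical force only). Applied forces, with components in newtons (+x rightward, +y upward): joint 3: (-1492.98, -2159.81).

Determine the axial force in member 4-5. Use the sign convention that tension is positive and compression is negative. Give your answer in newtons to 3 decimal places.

N=7 nodes, M=11 members, R=3 reactions → 2N=14, M+R=14
member 0 (0-1): L=1.2040, (cx,cy)=(0.4211,0.9070)
member 1 (0-2): L=0.9100, (cx,cy)=(1.0000,0.0000)
member 2 (1-2): L=1.1640, (cx,cy)=(0.3462,-0.9382)
member 3 (1-3): L=0.8460, (cx,cy)=(1.0000,0.0012)
member 4 (2-3): L=1.1794, (cx,cy)=(0.3756,0.9268)
member 5 (2-4): L=0.8460, (cx,cy)=(1.0000,0.0000)
member 6 (3-4): L=1.1649, (cx,cy)=(0.3459,-0.9383)
member 7 (3-5): L=0.8558, (cx,cy)=(0.9745,0.2243)
member 8 (4-5): L=1.3554, (cx,cy)=(0.3180,0.9481)
member 9 (4-6): L=0.9440, (cx,cy)=(1.0000,0.0000)
member 10 (5-6): L=1.3836, (cx,cy)=(0.3708,-0.9287)
solve A·x = −loads:
  F[0-1] = -1854.3208 N (compression)
  F[0-2] = -712.1045 N (compression)
  F[1-2] = +1790.9988 N (tension)
  F[1-3] = -1400.9612 N (compression)
  F[2-3] = -1812.9930 N (compression)
  F[2-4] = +588.9882 N (tension)
  F[3-4] = -602.7317 N (compression)
  F[3-5] = -390.4291 N (compression)
  F[4-5] = +596.4785 N (tension)
  F[4-6] = +190.7978 N (tension)
  F[5-6] = -514.6023 N (compression)
  Rx@0 = +1492.9800 N
  Ry@0 = +1681.8856 N
  Ry@6 = +477.9244 N

596.479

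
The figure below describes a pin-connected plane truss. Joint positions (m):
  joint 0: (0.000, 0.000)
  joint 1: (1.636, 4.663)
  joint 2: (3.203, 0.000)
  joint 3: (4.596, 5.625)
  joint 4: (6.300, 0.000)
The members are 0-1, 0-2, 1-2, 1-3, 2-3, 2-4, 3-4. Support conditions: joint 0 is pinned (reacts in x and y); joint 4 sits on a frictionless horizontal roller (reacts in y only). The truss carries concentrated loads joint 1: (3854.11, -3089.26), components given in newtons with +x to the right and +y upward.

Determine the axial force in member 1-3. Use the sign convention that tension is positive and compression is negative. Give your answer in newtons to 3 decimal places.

-2301.106

N=5 nodes, M=7 members, R=3 reactions → 2N=10, M+R=10
member 0 (0-1): L=4.9417, (cx,cy)=(0.3311,0.9436)
member 1 (0-2): L=3.2030, (cx,cy)=(1.0000,0.0000)
member 2 (1-2): L=4.9193, (cx,cy)=(0.3185,-0.9479)
member 3 (1-3): L=3.1124, (cx,cy)=(0.9510,0.3091)
member 4 (2-3): L=5.7949, (cx,cy)=(0.2404,0.9707)
member 5 (2-4): L=3.0970, (cx,cy)=(1.0000,0.0000)
member 6 (3-4): L=5.8774, (cx,cy)=(0.2899,-0.9571)
solve A·x = −loads:
  F[0-1] = +599.4221 N (tension)
  F[0-2] = +3655.6639 N (tension)
  F[1-2] = -4606.0588 N (compression)
  F[1-3] = -2301.1061 N (compression)
  F[2-3] = +4498.0101 N (tension)
  F[2-4] = +1107.1850 N (tension)
  F[3-4] = -3818.9013 N (compression)
  Rx@0 = -3854.1100 N
  Ry@0 = -565.6200 N
  Ry@4 = +3654.8800 N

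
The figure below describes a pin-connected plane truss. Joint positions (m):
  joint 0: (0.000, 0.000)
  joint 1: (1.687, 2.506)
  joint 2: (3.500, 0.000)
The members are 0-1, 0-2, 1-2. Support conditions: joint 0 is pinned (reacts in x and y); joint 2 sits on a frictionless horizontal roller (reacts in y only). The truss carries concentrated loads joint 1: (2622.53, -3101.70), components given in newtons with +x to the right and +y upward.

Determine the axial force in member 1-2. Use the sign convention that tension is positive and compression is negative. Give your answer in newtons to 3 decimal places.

N=3 nodes, M=3 members, R=3 reactions → 2N=6, M+R=6
member 0 (0-1): L=3.0209, (cx,cy)=(0.5584,0.8295)
member 1 (0-2): L=3.5000, (cx,cy)=(1.0000,0.0000)
member 2 (1-2): L=3.0931, (cx,cy)=(0.5862,-0.8102)
solve A·x = −loads:
  F[0-1] = +326.7459 N (tension)
  F[0-2] = +2440.0628 N (tension)
  F[1-2] = -4162.8542 N (compression)
  Rx@0 = -2622.5300 N
  Ry@0 = -271.0509 N
  Ry@2 = +3372.7509 N

-4162.854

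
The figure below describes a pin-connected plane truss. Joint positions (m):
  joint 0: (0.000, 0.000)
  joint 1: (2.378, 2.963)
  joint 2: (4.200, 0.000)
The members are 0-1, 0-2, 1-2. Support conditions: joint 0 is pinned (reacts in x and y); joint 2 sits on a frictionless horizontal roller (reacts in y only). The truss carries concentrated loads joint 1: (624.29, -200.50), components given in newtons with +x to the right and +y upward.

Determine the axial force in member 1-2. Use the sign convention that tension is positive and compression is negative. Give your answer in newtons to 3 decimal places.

-650.293

N=3 nodes, M=3 members, R=3 reactions → 2N=6, M+R=6
member 0 (0-1): L=3.7992, (cx,cy)=(0.6259,0.7799)
member 1 (0-2): L=4.2000, (cx,cy)=(1.0000,0.0000)
member 2 (1-2): L=3.4784, (cx,cy)=(0.5238,-0.8518)
solve A·x = −loads:
  F[0-1] = +453.1947 N (tension)
  F[0-2] = +340.6291 N (tension)
  F[1-2] = -650.2930 N (compression)
  Rx@0 = -624.2900 N
  Ry@0 = -353.4429 N
  Ry@2 = +553.9429 N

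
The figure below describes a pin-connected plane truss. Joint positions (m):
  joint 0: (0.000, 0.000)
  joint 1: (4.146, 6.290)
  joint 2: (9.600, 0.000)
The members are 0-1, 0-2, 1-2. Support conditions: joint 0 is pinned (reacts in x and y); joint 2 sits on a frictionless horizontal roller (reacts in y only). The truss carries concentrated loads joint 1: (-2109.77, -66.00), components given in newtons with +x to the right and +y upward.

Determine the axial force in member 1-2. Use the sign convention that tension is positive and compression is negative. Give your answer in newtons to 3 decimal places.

N=3 nodes, M=3 members, R=3 reactions → 2N=6, M+R=6
member 0 (0-1): L=7.5335, (cx,cy)=(0.5503,0.8349)
member 1 (0-2): L=9.6000, (cx,cy)=(1.0000,0.0000)
member 2 (1-2): L=8.3253, (cx,cy)=(0.6551,-0.7555)
solve A·x = −loads:
  F[0-1] = -1700.5260 N (compression)
  F[0-2] = -1173.8977 N (compression)
  F[1-2] = +1791.9000 N (tension)
  Rx@0 = +2109.7700 N
  Ry@0 = +1419.8351 N
  Ry@2 = -1353.8351 N

1791.900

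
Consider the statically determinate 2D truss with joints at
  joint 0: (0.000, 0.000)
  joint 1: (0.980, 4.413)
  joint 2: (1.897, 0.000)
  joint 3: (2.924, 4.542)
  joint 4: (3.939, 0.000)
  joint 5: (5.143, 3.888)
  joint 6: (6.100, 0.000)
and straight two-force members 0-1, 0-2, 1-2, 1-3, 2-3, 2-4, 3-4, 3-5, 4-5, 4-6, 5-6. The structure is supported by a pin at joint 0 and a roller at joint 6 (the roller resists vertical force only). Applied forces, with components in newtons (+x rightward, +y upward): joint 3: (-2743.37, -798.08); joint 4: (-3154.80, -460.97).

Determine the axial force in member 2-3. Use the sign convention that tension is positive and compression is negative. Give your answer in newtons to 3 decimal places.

N=7 nodes, M=11 members, R=3 reactions → 2N=14, M+R=14
member 0 (0-1): L=4.5205, (cx,cy)=(0.2168,0.9762)
member 1 (0-2): L=1.8970, (cx,cy)=(1.0000,0.0000)
member 2 (1-2): L=4.5073, (cx,cy)=(0.2034,-0.9791)
member 3 (1-3): L=1.9483, (cx,cy)=(0.9978,0.0662)
member 4 (2-3): L=4.6567, (cx,cy)=(0.2205,0.9754)
member 5 (2-4): L=2.0420, (cx,cy)=(1.0000,0.0000)
member 6 (3-4): L=4.6540, (cx,cy)=(0.2181,-0.9759)
member 7 (3-5): L=2.3134, (cx,cy)=(0.9592,-0.2827)
member 8 (4-5): L=4.0702, (cx,cy)=(0.2958,0.9552)
member 9 (4-6): L=2.1610, (cx,cy)=(1.0000,0.0000)
member 10 (5-6): L=4.0040, (cx,cy)=(0.2390,-0.9710)
solve A·x = −loads:
  F[0-1] = -2685.3785 N (compression)
  F[0-2] = -5316.0070 N (compression)
  F[1-2] = +2602.1769 N (tension)
  F[1-3] = -1114.0185 N (compression)
  F[2-3] = -2612.0708 N (compression)
  F[2-4] = -4210.5189 N (compression)
  F[3-4] = +1658.8430 N (tension)
  F[3-5] = +723.4526 N (tension)
  F[4-5] = -1212.1924 N (compression)
  F[4-6] = -335.3600 N (compression)
  F[5-6] = +1403.1317 N (tension)
  Rx@0 = +5898.1700 N
  Ry@0 = +2621.5155 N
  Ry@6 = -1362.4655 N

-2612.071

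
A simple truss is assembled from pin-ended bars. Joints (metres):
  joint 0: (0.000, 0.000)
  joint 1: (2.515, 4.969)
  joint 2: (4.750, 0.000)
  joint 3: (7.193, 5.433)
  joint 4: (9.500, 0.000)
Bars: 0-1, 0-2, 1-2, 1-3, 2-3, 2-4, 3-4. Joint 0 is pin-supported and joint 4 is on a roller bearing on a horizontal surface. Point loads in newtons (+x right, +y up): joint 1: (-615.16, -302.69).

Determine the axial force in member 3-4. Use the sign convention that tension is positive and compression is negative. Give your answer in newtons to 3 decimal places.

262.509

N=5 nodes, M=7 members, R=3 reactions → 2N=10, M+R=10
member 0 (0-1): L=5.5692, (cx,cy)=(0.4516,0.8922)
member 1 (0-2): L=4.7500, (cx,cy)=(1.0000,0.0000)
member 2 (1-2): L=5.4485, (cx,cy)=(0.4102,-0.9120)
member 3 (1-3): L=4.7010, (cx,cy)=(0.9951,0.0987)
member 4 (2-3): L=5.9570, (cx,cy)=(0.4101,0.9120)
member 5 (2-4): L=4.7500, (cx,cy)=(1.0000,0.0000)
member 6 (3-4): L=5.9025, (cx,cy)=(0.3909,-0.9205)
solve A·x = −loads:
  F[0-1] = -610.0674 N (compression)
  F[0-2] = -339.6600 N (compression)
  F[1-2] = +288.9929 N (tension)
  F[1-3] = +222.1989 N (tension)
  F[2-3] = -288.9789 N (compression)
  F[2-4] = -102.6018 N (compression)
  F[3-4] = +262.5093 N (tension)
  Rx@0 = +615.1600 N
  Ry@0 = +544.3179 N
  Ry@4 = -241.6279 N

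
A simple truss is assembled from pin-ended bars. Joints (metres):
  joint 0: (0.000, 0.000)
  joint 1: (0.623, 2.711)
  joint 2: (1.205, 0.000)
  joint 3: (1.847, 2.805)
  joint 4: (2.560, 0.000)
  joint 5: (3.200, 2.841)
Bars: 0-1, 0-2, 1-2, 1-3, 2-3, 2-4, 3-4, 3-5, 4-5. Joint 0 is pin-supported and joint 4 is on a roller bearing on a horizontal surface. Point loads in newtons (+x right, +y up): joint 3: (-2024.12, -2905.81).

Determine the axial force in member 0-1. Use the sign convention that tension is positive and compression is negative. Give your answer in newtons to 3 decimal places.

-3106.052

N=6 nodes, M=9 members, R=3 reactions → 2N=12, M+R=12
member 0 (0-1): L=2.7817, (cx,cy)=(0.2240,0.9746)
member 1 (0-2): L=1.2050, (cx,cy)=(1.0000,0.0000)
member 2 (1-2): L=2.7728, (cx,cy)=(0.2099,-0.9777)
member 3 (1-3): L=1.2276, (cx,cy)=(0.9971,0.0766)
member 4 (2-3): L=2.8775, (cx,cy)=(0.2231,0.9748)
member 5 (2-4): L=1.3550, (cx,cy)=(1.0000,0.0000)
member 6 (3-4): L=2.8942, (cx,cy)=(0.2464,-0.9692)
member 7 (3-5): L=1.3535, (cx,cy)=(0.9996,0.0266)
member 8 (4-5): L=2.9122, (cx,cy)=(0.2198,0.9756)
solve A·x = −loads:
  F[0-1] = -3106.0518 N (compression)
  F[0-2] = -1328.4677 N (compression)
  F[1-2] = +2992.1470 N (tension)
  F[1-3] = -1327.5972 N (compression)
  F[2-3] = -3001.1389 N (compression)
  F[2-4] = -30.8428 N (compression)
  F[3-4] = +125.1967 N (tension)
  F[3-5] = +0.0000 N (tension)
  F[4-5] = -0.0000 N (compression)
  Rx@0 = +2024.1200 N
  Ry@0 = +3027.1481 N
  Ry@4 = -121.3381 N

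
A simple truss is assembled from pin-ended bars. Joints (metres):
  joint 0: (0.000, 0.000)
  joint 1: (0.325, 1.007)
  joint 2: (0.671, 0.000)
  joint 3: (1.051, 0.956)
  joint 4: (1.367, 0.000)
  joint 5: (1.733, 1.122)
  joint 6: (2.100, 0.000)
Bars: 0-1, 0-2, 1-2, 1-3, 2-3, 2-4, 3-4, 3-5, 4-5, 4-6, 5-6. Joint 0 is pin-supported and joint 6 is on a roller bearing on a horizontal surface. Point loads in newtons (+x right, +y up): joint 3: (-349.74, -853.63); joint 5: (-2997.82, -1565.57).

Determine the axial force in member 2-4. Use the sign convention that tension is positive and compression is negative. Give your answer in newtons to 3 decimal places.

N=7 nodes, M=11 members, R=3 reactions → 2N=14, M+R=14
member 0 (0-1): L=1.0581, (cx,cy)=(0.3071,0.9517)
member 1 (0-2): L=0.6710, (cx,cy)=(1.0000,0.0000)
member 2 (1-2): L=1.0648, (cx,cy)=(0.3249,-0.9457)
member 3 (1-3): L=0.7278, (cx,cy)=(0.9975,-0.0701)
member 4 (2-3): L=1.0288, (cx,cy)=(0.3694,0.9293)
member 5 (2-4): L=0.6960, (cx,cy)=(1.0000,0.0000)
member 6 (3-4): L=1.0069, (cx,cy)=(0.3138,-0.9495)
member 7 (3-5): L=0.7019, (cx,cy)=(0.9716,0.2365)
member 8 (4-5): L=1.1802, (cx,cy)=(0.3101,0.9507)
member 9 (4-6): L=0.7330, (cx,cy)=(1.0000,0.0000)
member 10 (5-6): L=1.1805, (cx,cy)=(0.3109,-0.9504)
solve A·x = −loads:
  F[0-1] = -2585.9102 N (compression)
  F[0-2] = -2553.3214 N (compression)
  F[1-2] = +2726.9461 N (tension)
  F[1-3] = -1684.4968 N (compression)
  F[2-3] = -2775.2263 N (compression)
  F[2-4] = -642.0948 N (compression)
  F[3-4] = +1007.8328 N (tension)
  F[3-5] = -2750.0391 N (compression)
  F[4-5] = -1006.5369 N (compression)
  F[4-6] = -13.6457 N (compression)
  F[5-6] = +43.8929 N (tension)
  Rx@0 = +3347.5600 N
  Ry@0 = +2460.9179 N
  Ry@6 = -41.7179 N

-642.095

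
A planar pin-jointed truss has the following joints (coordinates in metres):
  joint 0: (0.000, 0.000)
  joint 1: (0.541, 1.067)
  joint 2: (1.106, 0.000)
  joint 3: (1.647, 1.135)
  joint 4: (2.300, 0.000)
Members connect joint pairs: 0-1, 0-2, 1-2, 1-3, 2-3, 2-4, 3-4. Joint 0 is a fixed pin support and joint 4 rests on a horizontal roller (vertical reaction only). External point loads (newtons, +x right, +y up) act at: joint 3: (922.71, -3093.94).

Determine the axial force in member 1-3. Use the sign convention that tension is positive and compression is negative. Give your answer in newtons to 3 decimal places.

-425.511

N=5 nodes, M=7 members, R=3 reactions → 2N=10, M+R=10
member 0 (0-1): L=1.1963, (cx,cy)=(0.4522,0.8919)
member 1 (0-2): L=1.1060, (cx,cy)=(1.0000,0.0000)
member 2 (1-2): L=1.2074, (cx,cy)=(0.4680,-0.8837)
member 3 (1-3): L=1.1081, (cx,cy)=(0.9981,0.0614)
member 4 (2-3): L=1.2573, (cx,cy)=(0.4303,0.9027)
member 5 (2-4): L=1.1940, (cx,cy)=(1.0000,0.0000)
member 6 (3-4): L=1.3094, (cx,cy)=(0.4987,-0.8668)
solve A·x = −loads:
  F[0-1] = -474.3469 N (compression)
  F[0-2] = +1137.2201 N (tension)
  F[1-2] = +449.1783 N (tension)
  F[1-3] = -425.5113 N (compression)
  F[2-3] = -439.7483 N (compression)
  F[2-4] = +1536.6312 N (tension)
  F[3-4] = -3081.3582 N (compression)
  Rx@0 = -922.7100 N
  Ry@0 = +423.0726 N
  Ry@4 = +2670.8674 N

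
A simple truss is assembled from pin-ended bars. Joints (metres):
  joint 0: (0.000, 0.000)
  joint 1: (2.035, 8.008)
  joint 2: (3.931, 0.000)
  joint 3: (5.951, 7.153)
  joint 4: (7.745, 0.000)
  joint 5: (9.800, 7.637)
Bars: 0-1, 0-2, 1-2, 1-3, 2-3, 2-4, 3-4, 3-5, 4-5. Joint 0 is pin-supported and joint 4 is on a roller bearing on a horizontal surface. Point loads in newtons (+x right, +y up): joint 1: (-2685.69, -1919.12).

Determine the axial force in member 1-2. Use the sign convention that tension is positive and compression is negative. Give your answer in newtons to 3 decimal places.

2079.372

N=6 nodes, M=9 members, R=3 reactions → 2N=12, M+R=12
member 0 (0-1): L=8.2625, (cx,cy)=(0.2463,0.9692)
member 1 (0-2): L=3.9310, (cx,cy)=(1.0000,0.0000)
member 2 (1-2): L=8.2294, (cx,cy)=(0.2304,-0.9731)
member 3 (1-3): L=4.0083, (cx,cy)=(0.9770,-0.2133)
member 4 (2-3): L=7.4328, (cx,cy)=(0.2718,0.9624)
member 5 (2-4): L=3.8140, (cx,cy)=(1.0000,0.0000)
member 6 (3-4): L=7.3745, (cx,cy)=(0.2433,-0.9700)
member 7 (3-5): L=3.8793, (cx,cy)=(0.9922,0.1248)
member 8 (4-5): L=7.9087, (cx,cy)=(0.2598,0.9657)
solve A·x = −loads:
  F[0-1] = -4324.9892 N (compression)
  F[0-2] = -1620.4763 N (compression)
  F[1-2] = +2079.3722 N (tension)
  F[1-3] = +1168.2907 N (tension)
  F[2-3] = -2102.5679 N (compression)
  F[2-4] = -569.9869 N (compression)
  F[3-4] = +2343.0274 N (tension)
  F[3-5] = -0.0000 N (tension)
  F[4-5] = -0.0000 N (tension)
  Rx@0 = +2685.6900 N
  Ry@0 = +4191.7599 N
  Ry@4 = -2272.6399 N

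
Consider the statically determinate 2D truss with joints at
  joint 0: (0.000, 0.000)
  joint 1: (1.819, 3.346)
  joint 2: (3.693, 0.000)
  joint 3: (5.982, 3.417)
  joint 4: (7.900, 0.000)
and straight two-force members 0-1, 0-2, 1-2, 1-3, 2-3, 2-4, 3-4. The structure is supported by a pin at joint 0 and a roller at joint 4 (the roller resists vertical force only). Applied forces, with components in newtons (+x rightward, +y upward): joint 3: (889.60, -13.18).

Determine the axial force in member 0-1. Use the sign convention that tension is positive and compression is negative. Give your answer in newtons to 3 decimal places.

434.321

N=5 nodes, M=7 members, R=3 reactions → 2N=10, M+R=10
member 0 (0-1): L=3.8085, (cx,cy)=(0.4776,0.8786)
member 1 (0-2): L=3.6930, (cx,cy)=(1.0000,0.0000)
member 2 (1-2): L=3.8350, (cx,cy)=(0.4887,-0.8725)
member 3 (1-3): L=4.1636, (cx,cy)=(0.9999,0.0171)
member 4 (2-3): L=4.1128, (cx,cy)=(0.5566,0.8308)
member 5 (2-4): L=4.2070, (cx,cy)=(1.0000,0.0000)
member 6 (3-4): L=3.9185, (cx,cy)=(0.4895,-0.8720)
solve A·x = −loads:
  F[0-1] = +434.3212 N (tension)
  F[0-2] = +682.1599 N (tension)
  F[1-2] = -429.1969 N (compression)
  F[1-3] = +417.2282 N (tension)
  F[2-3] = +450.7213 N (tension)
  F[2-4] = +221.5833 N (tension)
  F[3-4] = -452.6973 N (compression)
  Rx@0 = -889.6000 N
  Ry@0 = -381.5802 N
  Ry@4 = +394.7602 N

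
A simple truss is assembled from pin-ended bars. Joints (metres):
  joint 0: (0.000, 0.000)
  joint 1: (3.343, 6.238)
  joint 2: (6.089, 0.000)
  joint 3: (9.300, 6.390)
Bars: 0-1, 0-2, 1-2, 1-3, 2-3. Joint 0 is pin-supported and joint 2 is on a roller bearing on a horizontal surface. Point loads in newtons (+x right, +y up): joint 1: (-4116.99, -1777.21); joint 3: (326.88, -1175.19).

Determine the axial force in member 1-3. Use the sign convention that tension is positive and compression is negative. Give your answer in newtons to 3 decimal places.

N=4 nodes, M=5 members, R=3 reactions → 2N=8, M+R=8
member 0 (0-1): L=7.0773, (cx,cy)=(0.4724,0.8814)
member 1 (0-2): L=6.0890, (cx,cy)=(1.0000,0.0000)
member 2 (1-2): L=6.8157, (cx,cy)=(0.4029,-0.9152)
member 3 (1-3): L=5.9589, (cx,cy)=(0.9997,0.0255)
member 4 (2-3): L=7.1514, (cx,cy)=(0.4490,0.8935)
solve A·x = −loads:
  F[0-1] = -4602.2321 N (compression)
  F[0-2] = -1616.2239 N (compression)
  F[1-2] = +2516.2091 N (tension)
  F[1-3] = +929.6360 N (tension)
  F[2-3] = -1341.7596 N (compression)
  Rx@0 = +3790.1100 N
  Ry@0 = +4056.4467 N
  Ry@2 = -1104.0467 N

929.636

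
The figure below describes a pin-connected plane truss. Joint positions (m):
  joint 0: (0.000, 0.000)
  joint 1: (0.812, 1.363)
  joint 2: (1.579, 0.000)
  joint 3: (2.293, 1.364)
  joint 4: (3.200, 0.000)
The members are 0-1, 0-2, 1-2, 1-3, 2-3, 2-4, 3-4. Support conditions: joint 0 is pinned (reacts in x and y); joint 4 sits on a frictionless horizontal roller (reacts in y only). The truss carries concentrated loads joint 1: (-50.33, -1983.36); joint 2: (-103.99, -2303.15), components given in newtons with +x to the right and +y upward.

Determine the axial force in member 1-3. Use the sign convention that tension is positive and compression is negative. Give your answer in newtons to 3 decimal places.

N=5 nodes, M=7 members, R=3 reactions → 2N=10, M+R=10
member 0 (0-1): L=1.5865, (cx,cy)=(0.5118,0.8591)
member 1 (0-2): L=1.5790, (cx,cy)=(1.0000,0.0000)
member 2 (1-2): L=1.5640, (cx,cy)=(0.4904,-0.8715)
member 3 (1-3): L=1.4810, (cx,cy)=(1.0000,0.0007)
member 4 (2-3): L=1.5396, (cx,cy)=(0.4638,0.8860)
member 5 (2-4): L=1.6210, (cx,cy)=(1.0000,0.0000)
member 6 (3-4): L=1.6380, (cx,cy)=(0.5537,-0.8327)
solve A·x = −loads:
  F[0-1] = -3105.8136 N (compression)
  F[0-2] = +1435.2515 N (tension)
  F[1-2] = +784.3465 N (tension)
  F[1-3] = -1923.8956 N (compression)
  F[2-3] = +1828.0761 N (tension)
  F[2-4] = +1076.0988 N (tension)
  F[3-4] = -1943.4212 N (compression)
  Rx@0 = +154.3200 N
  Ry@0 = +2668.2093 N
  Ry@4 = +1618.3007 N

-1923.896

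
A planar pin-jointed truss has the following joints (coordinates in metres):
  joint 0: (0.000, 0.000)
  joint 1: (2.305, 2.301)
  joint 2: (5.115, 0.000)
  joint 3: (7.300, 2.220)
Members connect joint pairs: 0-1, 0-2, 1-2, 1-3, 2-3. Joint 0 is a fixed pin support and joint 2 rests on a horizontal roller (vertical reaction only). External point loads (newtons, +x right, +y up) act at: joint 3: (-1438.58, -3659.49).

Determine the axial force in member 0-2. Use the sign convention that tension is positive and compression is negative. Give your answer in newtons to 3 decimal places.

N=4 nodes, M=5 members, R=3 reactions → 2N=8, M+R=8
member 0 (0-1): L=3.2569, (cx,cy)=(0.7077,0.7065)
member 1 (0-2): L=5.1150, (cx,cy)=(1.0000,0.0000)
member 2 (1-2): L=3.6319, (cx,cy)=(0.7737,-0.6336)
member 3 (1-3): L=4.9957, (cx,cy)=(0.9999,-0.0162)
member 4 (2-3): L=3.1149, (cx,cy)=(0.7015,0.7127)
solve A·x = −loads:
  F[0-1] = +1328.9222 N (tension)
  F[0-2] = -2379.0856 N (compression)
  F[1-2] = -1536.4180 N (compression)
  F[1-3] = +2129.5116 N (tension)
  F[2-3] = -5086.2195 N (compression)
  Rx@0 = +1438.5800 N
  Ry@0 = -938.8735 N
  Ry@2 = +4598.3635 N

-2379.086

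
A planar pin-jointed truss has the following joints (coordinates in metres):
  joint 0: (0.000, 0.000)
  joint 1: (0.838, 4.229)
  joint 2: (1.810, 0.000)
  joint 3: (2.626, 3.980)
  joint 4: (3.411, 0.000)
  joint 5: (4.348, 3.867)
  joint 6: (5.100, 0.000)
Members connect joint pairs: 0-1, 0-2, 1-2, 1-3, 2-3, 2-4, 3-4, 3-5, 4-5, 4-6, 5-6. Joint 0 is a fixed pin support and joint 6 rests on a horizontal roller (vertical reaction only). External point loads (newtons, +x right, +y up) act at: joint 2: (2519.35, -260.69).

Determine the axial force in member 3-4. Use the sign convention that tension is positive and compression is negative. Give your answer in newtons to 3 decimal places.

N=7 nodes, M=11 members, R=3 reactions → 2N=14, M+R=14
member 0 (0-1): L=4.3112, (cx,cy)=(0.1944,0.9809)
member 1 (0-2): L=1.8100, (cx,cy)=(1.0000,0.0000)
member 2 (1-2): L=4.3393, (cx,cy)=(0.2240,-0.9746)
member 3 (1-3): L=1.8053, (cx,cy)=(0.9904,-0.1379)
member 4 (2-3): L=4.0628, (cx,cy)=(0.2008,0.9796)
member 5 (2-4): L=1.6010, (cx,cy)=(1.0000,0.0000)
member 6 (3-4): L=4.0567, (cx,cy)=(0.1935,-0.9811)
member 7 (3-5): L=1.7257, (cx,cy)=(0.9979,-0.0655)
member 8 (4-5): L=3.9789, (cx,cy)=(0.2355,0.9719)
member 9 (4-6): L=1.6890, (cx,cy)=(1.0000,0.0000)
member 10 (5-6): L=3.9394, (cx,cy)=(0.1909,-0.9816)
solve A·x = −loads:
  F[0-1] = -171.4405 N (compression)
  F[0-2] = +2552.6739 N (tension)
  F[1-2] = +183.1804 N (tension)
  F[1-3] = -75.0741 N (compression)
  F[2-3] = +83.8735 N (tension)
  F[2-4] = +57.5108 N (tension)
  F[3-4] = -91.6413 N (compression)
  F[3-5] = -39.8630 N (compression)
  F[4-5] = +92.5109 N (tension)
  F[4-6] = +17.9919 N (tension)
  F[5-6] = -94.2526 N (compression)
  Rx@0 = -2519.3500 N
  Ry@0 = +168.1706 N
  Ry@6 = +92.5194 N

-91.641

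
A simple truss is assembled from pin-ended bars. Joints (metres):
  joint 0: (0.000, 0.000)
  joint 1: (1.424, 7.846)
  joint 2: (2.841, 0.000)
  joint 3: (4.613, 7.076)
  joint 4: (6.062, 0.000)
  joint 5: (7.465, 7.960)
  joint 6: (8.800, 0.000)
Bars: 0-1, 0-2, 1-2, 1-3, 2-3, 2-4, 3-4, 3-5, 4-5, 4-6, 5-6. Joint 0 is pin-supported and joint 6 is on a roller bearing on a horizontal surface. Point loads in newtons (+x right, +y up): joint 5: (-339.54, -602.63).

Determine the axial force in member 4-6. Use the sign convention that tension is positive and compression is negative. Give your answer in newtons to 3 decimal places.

34.227

N=7 nodes, M=11 members, R=3 reactions → 2N=14, M+R=14
member 0 (0-1): L=7.9742, (cx,cy)=(0.1786,0.9839)
member 1 (0-2): L=2.8410, (cx,cy)=(1.0000,0.0000)
member 2 (1-2): L=7.9729, (cx,cy)=(0.1777,-0.9841)
member 3 (1-3): L=3.2806, (cx,cy)=(0.9721,-0.2347)
member 4 (2-3): L=7.2945, (cx,cy)=(0.2429,0.9700)
member 5 (2-4): L=3.2210, (cx,cy)=(1.0000,0.0000)
member 6 (3-4): L=7.2228, (cx,cy)=(0.2006,-0.9797)
member 7 (3-5): L=2.9859, (cx,cy)=(0.9552,0.2961)
member 8 (4-5): L=8.0827, (cx,cy)=(0.1736,0.9848)
member 9 (4-6): L=2.7380, (cx,cy)=(1.0000,0.0000)
member 10 (5-6): L=8.0712, (cx,cy)=(0.1654,-0.9862)
solve A·x = −loads:
  F[0-1] = -405.0620 N (compression)
  F[0-2] = -267.2055 N (compression)
  F[1-2] = +442.0221 N (tension)
  F[1-3] = -155.2298 N (compression)
  F[2-3] = -448.4171 N (compression)
  F[2-4] = -79.7158 N (compression)
  F[3-4] = +305.2415 N (tension)
  F[3-5] = -336.1289 N (compression)
  F[4-5] = -303.6455 N (compression)
  F[4-6] = +34.2268 N (tension)
  F[5-6] = -206.9292 N (compression)
  Rx@0 = +339.5400 N
  Ry@0 = +398.5511 N
  Ry@6 = +204.0789 N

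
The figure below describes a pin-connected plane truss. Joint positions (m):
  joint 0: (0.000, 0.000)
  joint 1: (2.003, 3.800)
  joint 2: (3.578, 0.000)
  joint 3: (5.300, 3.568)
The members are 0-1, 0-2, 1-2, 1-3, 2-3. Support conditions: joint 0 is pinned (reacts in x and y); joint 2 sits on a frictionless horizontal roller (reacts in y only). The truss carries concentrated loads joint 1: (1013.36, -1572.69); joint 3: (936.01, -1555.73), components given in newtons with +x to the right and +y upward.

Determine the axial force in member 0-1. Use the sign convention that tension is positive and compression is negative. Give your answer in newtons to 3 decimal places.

2335.529

N=4 nodes, M=5 members, R=3 reactions → 2N=8, M+R=8
member 0 (0-1): L=4.2956, (cx,cy)=(0.4663,0.8846)
member 1 (0-2): L=3.5780, (cx,cy)=(1.0000,0.0000)
member 2 (1-2): L=4.1135, (cx,cy)=(0.3829,-0.9238)
member 3 (1-3): L=3.3052, (cx,cy)=(0.9975,-0.0702)
member 4 (2-3): L=3.9618, (cx,cy)=(0.4347,0.9006)
solve A·x = −loads:
  F[0-1] = +2335.5288 N (tension)
  F[0-2] = +860.3287 N (tension)
  F[1-2] = -4063.2072 N (compression)
  F[1-3] = +1635.4708 N (tension)
  F[2-3] = -1599.9686 N (compression)
  Rx@0 = -1949.3700 N
  Ry@0 = -2066.0794 N
  Ry@2 = +5194.4994 N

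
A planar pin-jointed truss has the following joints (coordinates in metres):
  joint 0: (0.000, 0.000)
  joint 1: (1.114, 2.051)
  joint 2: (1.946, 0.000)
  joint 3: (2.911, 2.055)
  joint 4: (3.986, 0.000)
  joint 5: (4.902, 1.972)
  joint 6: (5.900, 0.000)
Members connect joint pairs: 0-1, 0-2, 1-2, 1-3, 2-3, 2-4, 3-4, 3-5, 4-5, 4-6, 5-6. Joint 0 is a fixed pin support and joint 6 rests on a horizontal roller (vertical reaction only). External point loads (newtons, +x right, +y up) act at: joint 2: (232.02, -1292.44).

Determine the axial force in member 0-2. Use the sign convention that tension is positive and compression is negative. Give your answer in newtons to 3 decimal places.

N=7 nodes, M=11 members, R=3 reactions → 2N=14, M+R=14
member 0 (0-1): L=2.3340, (cx,cy)=(0.4773,0.8787)
member 1 (0-2): L=1.9460, (cx,cy)=(1.0000,0.0000)
member 2 (1-2): L=2.2133, (cx,cy)=(0.3759,-0.9267)
member 3 (1-3): L=1.7970, (cx,cy)=(1.0000,0.0022)
member 4 (2-3): L=2.2703, (cx,cy)=(0.4251,0.9052)
member 5 (2-4): L=2.0400, (cx,cy)=(1.0000,0.0000)
member 6 (3-4): L=2.3192, (cx,cy)=(0.4635,-0.8861)
member 7 (3-5): L=1.9927, (cx,cy)=(0.9991,-0.0417)
member 8 (4-5): L=2.1744, (cx,cy)=(0.4213,0.9069)
member 9 (4-6): L=1.9140, (cx,cy)=(1.0000,0.0000)
member 10 (5-6): L=2.2102, (cx,cy)=(0.4516,-0.8922)
solve A·x = −loads:
  F[0-1] = -985.6708 N (compression)
  F[0-2] = +702.4712 N (tension)
  F[1-2] = +932.7344 N (tension)
  F[1-3] = -821.0721 N (compression)
  F[2-3] = +472.9662 N (tension)
  F[2-4] = +620.0337 N (tension)
  F[3-4] = -461.9938 N (compression)
  F[3-5] = -406.2412 N (compression)
  F[4-5] = +451.3733 N (tension)
  F[4-6] = +215.7371 N (tension)
  F[5-6] = -477.7681 N (compression)
  Rx@0 = -232.0200 N
  Ry@0 = +866.1539 N
  Ry@6 = +426.2861 N

702.471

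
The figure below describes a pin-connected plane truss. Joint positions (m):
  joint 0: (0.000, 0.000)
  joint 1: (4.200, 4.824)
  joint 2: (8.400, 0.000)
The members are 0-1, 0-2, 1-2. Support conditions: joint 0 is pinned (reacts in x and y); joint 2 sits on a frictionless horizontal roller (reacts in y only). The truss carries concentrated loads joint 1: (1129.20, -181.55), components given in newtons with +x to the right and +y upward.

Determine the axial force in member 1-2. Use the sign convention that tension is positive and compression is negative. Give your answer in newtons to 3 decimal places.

-980.187

N=3 nodes, M=3 members, R=3 reactions → 2N=6, M+R=6
member 0 (0-1): L=6.3962, (cx,cy)=(0.6566,0.7542)
member 1 (0-2): L=8.4000, (cx,cy)=(1.0000,0.0000)
member 2 (1-2): L=6.3962, (cx,cy)=(0.6566,-0.7542)
solve A·x = −loads:
  F[0-1] = +739.4688 N (tension)
  F[0-2] = +643.6330 N (tension)
  F[1-2] = -980.1869 N (compression)
  Rx@0 = -1129.2000 N
  Ry@0 = -557.7084 N
  Ry@2 = +739.2584 N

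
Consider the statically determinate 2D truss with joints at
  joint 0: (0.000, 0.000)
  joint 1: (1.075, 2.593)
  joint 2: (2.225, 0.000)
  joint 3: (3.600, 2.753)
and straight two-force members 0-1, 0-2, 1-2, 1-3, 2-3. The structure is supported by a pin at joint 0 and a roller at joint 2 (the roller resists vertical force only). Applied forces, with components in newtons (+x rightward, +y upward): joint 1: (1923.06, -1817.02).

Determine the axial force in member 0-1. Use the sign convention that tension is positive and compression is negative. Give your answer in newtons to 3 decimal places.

1409.442

N=4 nodes, M=5 members, R=3 reactions → 2N=8, M+R=8
member 0 (0-1): L=2.8070, (cx,cy)=(0.3830,0.9238)
member 1 (0-2): L=2.2250, (cx,cy)=(1.0000,0.0000)
member 2 (1-2): L=2.8366, (cx,cy)=(0.4054,-0.9141)
member 3 (1-3): L=2.5301, (cx,cy)=(0.9980,0.0632)
member 4 (2-3): L=3.0773, (cx,cy)=(0.4468,0.8946)
solve A·x = −loads:
  F[0-1] = +1409.4423 N (tension)
  F[0-2] = +1383.2851 N (tension)
  F[1-2] = -3411.9912 N (compression)
  F[1-3] = +0.0000 N (tension)
  F[2-3] = +0.0000 N (tension)
  Rx@0 = -1923.0600 N
  Ry@0 = -1301.9872 N
  Ry@2 = +3119.0072 N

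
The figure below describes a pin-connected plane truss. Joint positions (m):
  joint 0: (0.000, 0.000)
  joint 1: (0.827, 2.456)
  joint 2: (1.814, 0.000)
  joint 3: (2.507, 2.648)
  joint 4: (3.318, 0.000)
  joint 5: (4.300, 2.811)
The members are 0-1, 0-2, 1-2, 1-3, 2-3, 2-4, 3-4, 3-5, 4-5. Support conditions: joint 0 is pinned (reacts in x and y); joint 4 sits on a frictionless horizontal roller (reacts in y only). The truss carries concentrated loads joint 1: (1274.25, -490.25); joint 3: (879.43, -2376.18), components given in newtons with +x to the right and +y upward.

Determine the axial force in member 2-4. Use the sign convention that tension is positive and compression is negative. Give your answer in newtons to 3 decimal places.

N=6 nodes, M=9 members, R=3 reactions → 2N=12, M+R=12
member 0 (0-1): L=2.5915, (cx,cy)=(0.3191,0.9477)
member 1 (0-2): L=1.8140, (cx,cy)=(1.0000,0.0000)
member 2 (1-2): L=2.6469, (cx,cy)=(0.3729,-0.9279)
member 3 (1-3): L=1.6909, (cx,cy)=(0.9935,0.1135)
member 4 (2-3): L=2.7372, (cx,cy)=(0.2532,0.9674)
member 5 (2-4): L=1.5040, (cx,cy)=(1.0000,0.0000)
member 6 (3-4): L=2.7694, (cx,cy)=(0.2928,-0.9562)
member 7 (3-5): L=1.8004, (cx,cy)=(0.9959,0.0905)
member 8 (4-5): L=2.9776, (cx,cy)=(0.3298,0.9441)
solve A·x = −loads:
  F[0-1] = +734.6104 N (tension)
  F[0-2] = +1919.2509 N (tension)
  F[1-2] = -1344.9748 N (compression)
  F[1-3] = -541.7994 N (compression)
  F[2-3] = +1289.9995 N (tension)
  F[2-4] = +1091.1229 N (tension)
  F[3-4] = -3725.9746 N (compression)
  F[3-5] = -0.0000 N (compression)
  F[4-5] = +0.0000 N (tension)
  Rx@0 = -2153.6800 N
  Ry@0 = -696.2007 N
  Ry@4 = +3562.6307 N

1091.123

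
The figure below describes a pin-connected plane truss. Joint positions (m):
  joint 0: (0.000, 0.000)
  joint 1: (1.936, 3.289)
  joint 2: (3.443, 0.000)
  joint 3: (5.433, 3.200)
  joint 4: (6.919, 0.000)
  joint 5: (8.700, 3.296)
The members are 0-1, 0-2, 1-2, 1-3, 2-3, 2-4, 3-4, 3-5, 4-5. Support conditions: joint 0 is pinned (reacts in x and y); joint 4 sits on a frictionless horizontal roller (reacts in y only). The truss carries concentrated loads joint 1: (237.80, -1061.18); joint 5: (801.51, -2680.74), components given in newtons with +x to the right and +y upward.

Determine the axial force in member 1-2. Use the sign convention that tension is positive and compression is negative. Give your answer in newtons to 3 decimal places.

N=6 nodes, M=9 members, R=3 reactions → 2N=12, M+R=12
member 0 (0-1): L=3.8165, (cx,cy)=(0.5073,0.8618)
member 1 (0-2): L=3.4430, (cx,cy)=(1.0000,0.0000)
member 2 (1-2): L=3.6178, (cx,cy)=(0.4166,-0.9091)
member 3 (1-3): L=3.4981, (cx,cy)=(0.9997,-0.0254)
member 4 (2-3): L=3.7683, (cx,cy)=(0.5281,0.8492)
member 5 (2-4): L=3.4760, (cx,cy)=(1.0000,0.0000)
member 6 (3-4): L=3.5282, (cx,cy)=(0.4212,-0.9070)
member 7 (3-5): L=3.2684, (cx,cy)=(0.9996,0.0294)
member 8 (4-5): L=3.7464, (cx,cy)=(0.4754,0.8798)
solve A·x = −loads:
  F[0-1] = +488.1078 N (tension)
  F[0-2] = +791.7066 N (tension)
  F[1-2] = -1649.4770 N (compression)
  F[1-3] = +697.1188 N (tension)
  F[2-3] = +1765.8742 N (tension)
  F[2-4] = -827.9224 N (compression)
  F[3-4] = -1559.7296 N (compression)
  F[3-5] = +2287.3430 N (tension)
  F[4-5] = -3123.4363 N (compression)
  Rx@0 = -1039.3100 N
  Ry@0 = -420.6445 N
  Ry@4 = +4162.5645 N

-1649.477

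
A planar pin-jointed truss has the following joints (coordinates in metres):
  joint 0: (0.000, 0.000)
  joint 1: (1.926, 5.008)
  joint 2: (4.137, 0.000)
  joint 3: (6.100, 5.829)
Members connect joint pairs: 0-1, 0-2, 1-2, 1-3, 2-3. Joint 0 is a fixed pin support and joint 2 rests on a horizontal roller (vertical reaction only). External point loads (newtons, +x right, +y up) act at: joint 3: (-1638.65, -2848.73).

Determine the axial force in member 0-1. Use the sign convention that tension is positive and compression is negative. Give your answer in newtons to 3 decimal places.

N=4 nodes, M=5 members, R=3 reactions → 2N=8, M+R=8
member 0 (0-1): L=5.3656, (cx,cy)=(0.3590,0.9334)
member 1 (0-2): L=4.1370, (cx,cy)=(1.0000,0.0000)
member 2 (1-2): L=5.4744, (cx,cy)=(0.4039,-0.9148)
member 3 (1-3): L=4.2540, (cx,cy)=(0.9812,0.1930)
member 4 (2-3): L=6.1507, (cx,cy)=(0.3192,0.9477)
solve A·x = −loads:
  F[0-1] = -1025.4690 N (compression)
  F[0-2] = -1270.5537 N (compression)
  F[1-2] = +889.8395 N (tension)
  F[1-3] = -741.4265 N (compression)
  F[2-3] = -2854.9418 N (compression)
  Rx@0 = +1638.6500 N
  Ry@0 = +957.1269 N
  Ry@2 = +1891.6031 N

-1025.469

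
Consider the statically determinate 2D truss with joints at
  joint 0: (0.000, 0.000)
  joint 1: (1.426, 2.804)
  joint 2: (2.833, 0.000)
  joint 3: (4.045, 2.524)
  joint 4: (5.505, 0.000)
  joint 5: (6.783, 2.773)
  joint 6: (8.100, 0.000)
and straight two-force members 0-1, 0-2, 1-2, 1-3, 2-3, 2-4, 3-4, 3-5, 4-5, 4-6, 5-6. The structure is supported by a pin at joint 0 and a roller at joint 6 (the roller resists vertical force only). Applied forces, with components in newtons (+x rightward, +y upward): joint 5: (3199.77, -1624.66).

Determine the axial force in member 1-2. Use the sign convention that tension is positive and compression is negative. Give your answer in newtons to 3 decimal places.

-1036.208

N=7 nodes, M=11 members, R=3 reactions → 2N=14, M+R=14
member 0 (0-1): L=3.1458, (cx,cy)=(0.4533,0.8914)
member 1 (0-2): L=2.8330, (cx,cy)=(1.0000,0.0000)
member 2 (1-2): L=3.1372, (cx,cy)=(0.4485,-0.8938)
member 3 (1-3): L=2.6339, (cx,cy)=(0.9943,-0.1063)
member 4 (2-3): L=2.7999, (cx,cy)=(0.4329,0.9015)
member 5 (2-4): L=2.6720, (cx,cy)=(1.0000,0.0000)
member 6 (3-4): L=2.9158, (cx,cy)=(0.5007,-0.8656)
member 7 (3-5): L=2.7493, (cx,cy)=(0.9959,0.0906)
member 8 (4-5): L=3.0533, (cx,cy)=(0.4186,0.9082)
member 9 (4-6): L=2.5950, (cx,cy)=(1.0000,0.0000)
member 10 (5-6): L=3.0699, (cx,cy)=(0.4290,-0.9033)
solve A·x = −loads:
  F[0-1] = +932.5915 N (tension)
  F[0-2] = +2777.0201 N (tension)
  F[1-2] = -1036.2077 N (compression)
  F[1-3] = +892.5343 N (tension)
  F[2-3] = +1027.3942 N (tension)
  F[2-4] = +1867.5647 N (tension)
  F[3-4] = -779.3623 N (compression)
  F[3-5] = +1729.5492 N (tension)
  F[4-5] = +742.8264 N (tension)
  F[4-6] = +1166.4116 N (tension)
  F[5-6] = -2718.8430 N (compression)
  Rx@0 = -3199.7700 N
  Ry@0 = -831.2698 N
  Ry@6 = +2455.9298 N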